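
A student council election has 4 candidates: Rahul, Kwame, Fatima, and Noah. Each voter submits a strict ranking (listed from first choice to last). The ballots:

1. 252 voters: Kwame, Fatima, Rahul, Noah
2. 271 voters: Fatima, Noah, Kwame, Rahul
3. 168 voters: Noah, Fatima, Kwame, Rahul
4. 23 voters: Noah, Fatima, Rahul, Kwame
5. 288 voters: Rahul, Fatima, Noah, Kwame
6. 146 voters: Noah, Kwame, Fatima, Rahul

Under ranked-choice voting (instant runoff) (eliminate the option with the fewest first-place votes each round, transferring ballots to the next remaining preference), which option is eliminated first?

Kwame

Round 1: Rahul 288, Kwame 252, Fatima 271, Noah 337. Eliminate Kwame.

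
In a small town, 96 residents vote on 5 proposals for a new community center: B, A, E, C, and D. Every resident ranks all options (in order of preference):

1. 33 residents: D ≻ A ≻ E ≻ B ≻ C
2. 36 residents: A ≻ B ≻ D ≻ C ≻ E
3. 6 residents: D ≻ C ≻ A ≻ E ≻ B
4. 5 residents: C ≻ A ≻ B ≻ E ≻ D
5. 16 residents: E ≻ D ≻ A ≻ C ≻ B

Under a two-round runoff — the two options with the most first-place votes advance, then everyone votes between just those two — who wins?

D

Round 1 first-place votes: B 0, A 36, E 16, C 5, D 39.
D and A advance.
Runoff: D is preferred to A by 55 voters; A by 41.
D wins the runoff.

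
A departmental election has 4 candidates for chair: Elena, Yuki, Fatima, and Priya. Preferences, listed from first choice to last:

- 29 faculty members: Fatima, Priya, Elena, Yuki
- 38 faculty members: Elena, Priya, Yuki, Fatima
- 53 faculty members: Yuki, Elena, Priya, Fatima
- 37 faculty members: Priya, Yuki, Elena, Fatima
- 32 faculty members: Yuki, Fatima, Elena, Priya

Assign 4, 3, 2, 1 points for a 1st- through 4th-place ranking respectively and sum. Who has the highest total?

Elena: 29·2 + 38·4 + 53·3 + 37·2 + 32·2 = 507
Yuki: 29·1 + 38·2 + 53·4 + 37·3 + 32·4 = 556
Fatima: 29·4 + 38·1 + 53·1 + 37·1 + 32·3 = 340
Priya: 29·3 + 38·3 + 53·2 + 37·4 + 32·1 = 487
Yuki has the highest Borda score (556).

Yuki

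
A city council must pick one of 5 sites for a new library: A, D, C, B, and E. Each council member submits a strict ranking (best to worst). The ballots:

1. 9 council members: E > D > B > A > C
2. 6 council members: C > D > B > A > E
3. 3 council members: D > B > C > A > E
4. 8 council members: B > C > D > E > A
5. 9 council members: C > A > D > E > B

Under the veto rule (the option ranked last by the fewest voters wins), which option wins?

Last-place votes: A 8, D 0, C 9, B 9, E 9.
D is ranked last by the fewest voters, so D wins.

D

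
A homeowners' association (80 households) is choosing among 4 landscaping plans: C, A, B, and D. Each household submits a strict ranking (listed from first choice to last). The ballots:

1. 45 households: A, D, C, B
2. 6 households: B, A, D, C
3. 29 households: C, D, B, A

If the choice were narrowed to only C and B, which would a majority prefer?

Voters preferring C to B: 74; preferring B to C: 6.
C wins the head-to-head.

C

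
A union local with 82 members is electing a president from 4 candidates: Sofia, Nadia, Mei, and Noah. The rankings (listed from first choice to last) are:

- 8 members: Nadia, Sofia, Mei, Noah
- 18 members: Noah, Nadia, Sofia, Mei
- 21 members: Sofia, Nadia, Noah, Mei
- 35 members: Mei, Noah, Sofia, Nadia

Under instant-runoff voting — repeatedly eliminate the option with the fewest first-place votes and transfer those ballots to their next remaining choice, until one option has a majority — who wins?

Sofia

Round 1: Sofia 21, Nadia 8, Mei 35, Noah 18. Eliminate Nadia.
Round 2: Sofia 29, Mei 35, Noah 18. Eliminate Noah.
Round 3: Sofia 47, Mei 35. Sofia has a majority.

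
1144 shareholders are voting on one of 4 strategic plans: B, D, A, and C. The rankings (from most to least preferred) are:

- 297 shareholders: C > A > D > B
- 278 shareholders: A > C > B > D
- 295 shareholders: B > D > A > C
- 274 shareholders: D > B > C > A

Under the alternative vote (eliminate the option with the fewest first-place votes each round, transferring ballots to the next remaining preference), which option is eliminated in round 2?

Round 1: B 295, D 274, A 278, C 297. Eliminate D.
Round 2: B 569, A 278, C 297. Eliminate A.

A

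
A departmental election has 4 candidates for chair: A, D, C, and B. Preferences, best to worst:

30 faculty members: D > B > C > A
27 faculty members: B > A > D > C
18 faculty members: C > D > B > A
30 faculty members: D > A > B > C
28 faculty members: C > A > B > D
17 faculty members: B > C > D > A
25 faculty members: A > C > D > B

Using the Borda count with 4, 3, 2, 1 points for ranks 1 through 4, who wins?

A: 30·1 + 27·3 + 18·1 + 30·3 + 28·3 + 17·1 + 25·4 = 420
D: 30·4 + 27·2 + 18·3 + 30·4 + 28·1 + 17·2 + 25·2 = 460
C: 30·2 + 27·1 + 18·4 + 30·1 + 28·4 + 17·3 + 25·3 = 427
B: 30·3 + 27·4 + 18·2 + 30·2 + 28·2 + 17·4 + 25·1 = 443
D has the highest Borda score (460).

D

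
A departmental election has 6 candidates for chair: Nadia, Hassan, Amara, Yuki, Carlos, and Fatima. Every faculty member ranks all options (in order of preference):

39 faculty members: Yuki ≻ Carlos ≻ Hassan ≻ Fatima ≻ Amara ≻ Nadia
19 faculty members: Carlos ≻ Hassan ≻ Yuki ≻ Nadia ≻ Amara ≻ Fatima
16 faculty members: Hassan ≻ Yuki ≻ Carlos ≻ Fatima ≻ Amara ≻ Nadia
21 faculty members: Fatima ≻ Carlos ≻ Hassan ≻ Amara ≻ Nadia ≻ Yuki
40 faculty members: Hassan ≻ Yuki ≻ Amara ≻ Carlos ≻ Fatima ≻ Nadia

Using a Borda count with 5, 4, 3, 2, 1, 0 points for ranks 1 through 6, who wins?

Hassan

Nadia: 39·0 + 19·2 + 16·0 + 21·1 + 40·0 = 59
Hassan: 39·3 + 19·4 + 16·5 + 21·3 + 40·5 = 536
Amara: 39·1 + 19·1 + 16·1 + 21·2 + 40·3 = 236
Yuki: 39·5 + 19·3 + 16·4 + 21·0 + 40·4 = 476
Carlos: 39·4 + 19·5 + 16·3 + 21·4 + 40·2 = 463
Fatima: 39·2 + 19·0 + 16·2 + 21·5 + 40·1 = 255
Hassan has the highest Borda score (536).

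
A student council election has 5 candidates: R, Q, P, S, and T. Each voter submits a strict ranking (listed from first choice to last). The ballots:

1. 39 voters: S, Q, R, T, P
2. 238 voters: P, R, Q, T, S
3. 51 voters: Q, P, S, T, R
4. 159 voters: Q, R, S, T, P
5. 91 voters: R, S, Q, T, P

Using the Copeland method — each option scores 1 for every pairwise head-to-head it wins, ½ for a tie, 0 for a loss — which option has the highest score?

R: beats Q, S, and T; ties P → score 3.5.
Q: beats P, S, and T; loses to R → score 3.
P: ties R, S, and T; loses to Q → score 1.5.
S: beats T; ties P; loses to R and Q → score 1.5.
T: ties P; loses to R, Q, and S → score 0.5.
R has the best pairwise record.

R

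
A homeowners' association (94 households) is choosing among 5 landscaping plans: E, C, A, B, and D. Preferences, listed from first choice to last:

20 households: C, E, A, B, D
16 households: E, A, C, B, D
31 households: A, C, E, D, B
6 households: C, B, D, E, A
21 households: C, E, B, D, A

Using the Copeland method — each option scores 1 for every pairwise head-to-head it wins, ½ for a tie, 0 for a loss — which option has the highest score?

E: beats A, B, and D; loses to C → score 3.
C: beats E, B, and D; ties A → score 3.5.
A: beats B and D; ties C; loses to E → score 2.5.
B: beats D; loses to E, C, and A → score 1.
D: loses to E, C, A, and B → score 0.
C has the best pairwise record.

C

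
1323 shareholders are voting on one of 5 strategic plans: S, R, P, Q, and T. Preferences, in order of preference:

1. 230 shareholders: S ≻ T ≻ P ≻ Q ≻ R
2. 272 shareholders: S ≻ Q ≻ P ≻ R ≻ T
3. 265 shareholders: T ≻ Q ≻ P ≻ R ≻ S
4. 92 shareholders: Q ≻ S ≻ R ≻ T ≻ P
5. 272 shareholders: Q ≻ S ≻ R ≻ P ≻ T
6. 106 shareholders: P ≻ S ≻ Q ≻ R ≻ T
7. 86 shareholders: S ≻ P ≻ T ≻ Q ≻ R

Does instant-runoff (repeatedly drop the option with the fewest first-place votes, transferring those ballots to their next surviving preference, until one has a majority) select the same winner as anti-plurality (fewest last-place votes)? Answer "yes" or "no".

Instant-runoff — R1 S 588, R 0, P 106, Q 364, T 265 (R out); R2 S 588, P 106, Q 364, T 265 (P out); R3 S 694, Q 364, T 265 (S winner). Winner: S.
Anti-plurality — last-place votes: S 265, R 316, P 92, Q 0, T 650. Winner: Q.
The two methods disagree.

no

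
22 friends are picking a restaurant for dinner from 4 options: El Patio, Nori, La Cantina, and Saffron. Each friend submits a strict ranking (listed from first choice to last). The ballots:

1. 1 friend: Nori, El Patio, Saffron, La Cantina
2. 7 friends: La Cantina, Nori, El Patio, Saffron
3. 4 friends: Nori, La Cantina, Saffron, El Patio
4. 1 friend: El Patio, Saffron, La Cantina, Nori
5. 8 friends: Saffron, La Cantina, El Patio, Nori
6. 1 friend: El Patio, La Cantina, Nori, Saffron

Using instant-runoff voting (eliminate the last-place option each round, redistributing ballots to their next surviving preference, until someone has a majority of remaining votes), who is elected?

Round 1: El Patio 2, Nori 5, La Cantina 7, Saffron 8. Eliminate El Patio.
Round 2: Nori 5, La Cantina 8, Saffron 9. Eliminate Nori.
Round 3: La Cantina 12, Saffron 10. La Cantina has a majority.

La Cantina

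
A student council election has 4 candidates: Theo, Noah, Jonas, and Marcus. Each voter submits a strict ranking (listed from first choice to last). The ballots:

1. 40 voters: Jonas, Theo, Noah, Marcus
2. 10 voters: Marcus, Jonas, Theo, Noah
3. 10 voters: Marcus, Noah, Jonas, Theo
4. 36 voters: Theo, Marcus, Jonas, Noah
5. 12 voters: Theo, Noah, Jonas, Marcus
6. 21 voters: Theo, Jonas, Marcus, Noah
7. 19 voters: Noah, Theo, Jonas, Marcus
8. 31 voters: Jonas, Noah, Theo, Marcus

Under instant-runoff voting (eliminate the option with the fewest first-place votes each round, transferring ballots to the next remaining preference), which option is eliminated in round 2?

Round 1: Theo 69, Noah 19, Jonas 71, Marcus 20. Eliminate Noah.
Round 2: Theo 88, Jonas 71, Marcus 20. Eliminate Marcus.

Marcus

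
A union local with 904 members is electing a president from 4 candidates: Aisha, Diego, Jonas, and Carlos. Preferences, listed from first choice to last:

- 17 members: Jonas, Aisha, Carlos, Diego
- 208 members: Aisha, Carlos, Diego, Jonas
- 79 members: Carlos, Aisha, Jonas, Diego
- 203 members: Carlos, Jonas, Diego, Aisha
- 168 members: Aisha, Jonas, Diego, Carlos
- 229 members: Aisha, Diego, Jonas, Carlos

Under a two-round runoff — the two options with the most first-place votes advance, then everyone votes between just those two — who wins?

Aisha

Round 1 first-place votes: Aisha 605, Diego 0, Jonas 17, Carlos 282.
Aisha and Carlos advance.
Runoff: Aisha is preferred to Carlos by 622 voters; Carlos by 282.
Aisha wins the runoff.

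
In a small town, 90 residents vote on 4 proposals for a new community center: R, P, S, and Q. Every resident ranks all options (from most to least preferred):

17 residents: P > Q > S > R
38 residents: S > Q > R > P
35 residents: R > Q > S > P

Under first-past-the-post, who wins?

First-place votes: R 35, P 17, S 38, Q 0.
S has the most first-place votes.

S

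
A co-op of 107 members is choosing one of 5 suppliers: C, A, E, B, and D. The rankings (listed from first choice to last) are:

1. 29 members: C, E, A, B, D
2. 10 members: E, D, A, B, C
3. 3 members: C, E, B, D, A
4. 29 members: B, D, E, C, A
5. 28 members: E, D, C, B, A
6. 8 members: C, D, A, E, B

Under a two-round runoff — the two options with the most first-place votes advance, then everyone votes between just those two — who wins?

E

Round 1 first-place votes: C 40, A 0, E 38, B 29, D 0.
C and E advance.
Runoff: C is preferred to E by 40 voters; E by 67.
E wins the runoff.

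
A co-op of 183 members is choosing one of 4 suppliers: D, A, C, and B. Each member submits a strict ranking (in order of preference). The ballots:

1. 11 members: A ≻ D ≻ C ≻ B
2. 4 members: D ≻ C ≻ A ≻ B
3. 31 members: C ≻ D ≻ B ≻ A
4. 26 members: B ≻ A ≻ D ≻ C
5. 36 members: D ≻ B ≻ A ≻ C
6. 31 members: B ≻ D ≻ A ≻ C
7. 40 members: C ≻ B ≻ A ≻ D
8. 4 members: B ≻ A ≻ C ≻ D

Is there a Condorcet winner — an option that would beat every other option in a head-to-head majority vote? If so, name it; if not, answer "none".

B vs D: 101–82 for B.
B vs A: 168–15 for B.
B vs C: 97–86 for B.
B beats every other option head-to-head.

B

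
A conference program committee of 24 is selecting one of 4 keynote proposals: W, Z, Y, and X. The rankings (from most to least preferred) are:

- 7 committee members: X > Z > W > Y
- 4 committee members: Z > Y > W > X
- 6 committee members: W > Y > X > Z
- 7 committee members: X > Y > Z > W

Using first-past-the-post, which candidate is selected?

X

First-place votes: W 6, Z 4, Y 0, X 14.
X has the most first-place votes.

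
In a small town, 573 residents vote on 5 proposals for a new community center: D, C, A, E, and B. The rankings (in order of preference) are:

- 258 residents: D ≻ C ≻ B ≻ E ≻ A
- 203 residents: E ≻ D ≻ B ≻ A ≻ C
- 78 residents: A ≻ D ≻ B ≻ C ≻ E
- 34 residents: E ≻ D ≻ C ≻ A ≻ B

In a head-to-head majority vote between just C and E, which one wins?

Voters preferring C to E: 336; preferring E to C: 237.
C wins the head-to-head.

C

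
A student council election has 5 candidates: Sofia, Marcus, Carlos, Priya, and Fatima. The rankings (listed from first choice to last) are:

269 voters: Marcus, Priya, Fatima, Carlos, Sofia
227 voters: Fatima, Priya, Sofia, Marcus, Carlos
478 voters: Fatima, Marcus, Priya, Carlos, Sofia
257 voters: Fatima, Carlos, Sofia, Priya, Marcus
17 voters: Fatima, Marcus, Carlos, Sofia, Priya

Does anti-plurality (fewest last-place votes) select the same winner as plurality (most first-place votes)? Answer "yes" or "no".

Anti-plurality — last-place votes: Sofia 747, Marcus 257, Carlos 227, Priya 17, Fatima 0. Winner: Fatima.
Plurality — first-place votes: Sofia 0, Marcus 269, Carlos 0, Priya 0, Fatima 979. Winner: Fatima.
The two methods agree.

yes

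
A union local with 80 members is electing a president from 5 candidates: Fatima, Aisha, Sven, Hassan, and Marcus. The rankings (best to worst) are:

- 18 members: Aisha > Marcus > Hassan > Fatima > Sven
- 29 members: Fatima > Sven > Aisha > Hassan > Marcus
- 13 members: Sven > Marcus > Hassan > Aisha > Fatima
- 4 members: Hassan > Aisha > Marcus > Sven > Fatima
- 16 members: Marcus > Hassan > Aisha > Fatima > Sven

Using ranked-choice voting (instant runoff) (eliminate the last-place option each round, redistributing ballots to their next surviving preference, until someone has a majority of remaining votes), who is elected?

Marcus

Round 1: Fatima 29, Aisha 18, Sven 13, Hassan 4, Marcus 16. Eliminate Hassan.
Round 2: Fatima 29, Aisha 22, Sven 13, Marcus 16. Eliminate Sven.
Round 3: Fatima 29, Aisha 22, Marcus 29. Eliminate Aisha.
Round 4: Fatima 29, Marcus 51. Marcus has a majority.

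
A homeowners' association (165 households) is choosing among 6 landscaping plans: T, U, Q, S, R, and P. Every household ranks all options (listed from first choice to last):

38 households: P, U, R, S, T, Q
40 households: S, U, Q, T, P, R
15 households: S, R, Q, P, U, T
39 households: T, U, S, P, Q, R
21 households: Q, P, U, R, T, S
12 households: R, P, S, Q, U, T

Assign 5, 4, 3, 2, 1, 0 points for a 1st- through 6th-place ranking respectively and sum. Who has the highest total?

T: 38·1 + 40·2 + 15·0 + 39·5 + 21·1 + 12·0 = 334
U: 38·4 + 40·4 + 15·1 + 39·4 + 21·3 + 12·1 = 558
Q: 38·0 + 40·3 + 15·3 + 39·1 + 21·5 + 12·2 = 333
S: 38·2 + 40·5 + 15·5 + 39·3 + 21·0 + 12·3 = 504
R: 38·3 + 40·0 + 15·4 + 39·0 + 21·2 + 12·5 = 276
P: 38·5 + 40·1 + 15·2 + 39·2 + 21·4 + 12·4 = 470
U has the highest Borda score (558).

U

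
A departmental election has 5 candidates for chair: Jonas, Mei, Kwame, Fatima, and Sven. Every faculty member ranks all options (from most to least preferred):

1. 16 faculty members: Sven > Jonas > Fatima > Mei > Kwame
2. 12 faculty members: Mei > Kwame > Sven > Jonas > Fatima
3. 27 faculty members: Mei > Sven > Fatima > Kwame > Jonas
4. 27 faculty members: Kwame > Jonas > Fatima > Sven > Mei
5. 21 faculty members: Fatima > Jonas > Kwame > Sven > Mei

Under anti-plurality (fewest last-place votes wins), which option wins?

Sven

Last-place votes: Jonas 27, Mei 48, Kwame 16, Fatima 12, Sven 0.
Sven is ranked last by the fewest voters, so Sven wins.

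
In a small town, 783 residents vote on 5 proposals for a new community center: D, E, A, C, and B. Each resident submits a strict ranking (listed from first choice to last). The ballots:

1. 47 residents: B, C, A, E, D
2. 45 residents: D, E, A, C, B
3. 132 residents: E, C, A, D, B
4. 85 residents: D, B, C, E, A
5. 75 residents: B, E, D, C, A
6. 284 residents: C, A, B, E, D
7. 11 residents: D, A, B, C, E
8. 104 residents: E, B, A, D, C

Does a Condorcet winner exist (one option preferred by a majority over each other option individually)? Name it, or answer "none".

C vs D: 463–320 for C.
C vs E: 427–356 for C.
C vs A: 623–160 for C.
C vs B: 461–322 for C.
C beats every other option head-to-head.

C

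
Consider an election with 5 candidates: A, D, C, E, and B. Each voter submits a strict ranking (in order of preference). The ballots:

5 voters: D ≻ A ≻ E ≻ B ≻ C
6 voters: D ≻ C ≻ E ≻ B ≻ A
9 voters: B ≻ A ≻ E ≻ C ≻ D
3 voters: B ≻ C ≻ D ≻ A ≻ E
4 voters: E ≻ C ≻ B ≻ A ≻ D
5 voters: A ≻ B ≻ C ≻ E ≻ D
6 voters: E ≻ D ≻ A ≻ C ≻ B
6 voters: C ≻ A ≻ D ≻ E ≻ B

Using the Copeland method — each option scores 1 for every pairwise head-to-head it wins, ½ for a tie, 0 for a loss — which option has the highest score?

A

A: beats D, C, and E; ties B → score 3.5.
D: beats B; loses to A, C, and E → score 1.
C: beats D; ties B; loses to A and E → score 1.5.
E: beats D, C, and B; loses to A → score 3.
B: ties A and C; loses to D and E → score 1.
A has the best pairwise record.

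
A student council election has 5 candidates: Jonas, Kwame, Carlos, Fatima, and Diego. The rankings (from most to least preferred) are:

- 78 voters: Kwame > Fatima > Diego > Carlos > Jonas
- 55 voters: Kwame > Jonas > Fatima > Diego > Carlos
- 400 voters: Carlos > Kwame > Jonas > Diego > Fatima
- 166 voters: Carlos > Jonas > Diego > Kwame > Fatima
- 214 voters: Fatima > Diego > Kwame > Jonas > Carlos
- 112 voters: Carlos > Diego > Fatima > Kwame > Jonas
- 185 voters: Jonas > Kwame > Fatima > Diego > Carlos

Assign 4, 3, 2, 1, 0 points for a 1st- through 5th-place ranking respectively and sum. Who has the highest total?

Jonas: 78·0 + 55·3 + 400·2 + 166·3 + 214·1 + 112·0 + 185·4 = 2417
Kwame: 78·4 + 55·4 + 400·3 + 166·1 + 214·2 + 112·1 + 185·3 = 2993
Carlos: 78·1 + 55·0 + 400·4 + 166·4 + 214·0 + 112·4 + 185·0 = 2790
Fatima: 78·3 + 55·2 + 400·0 + 166·0 + 214·4 + 112·2 + 185·2 = 1794
Diego: 78·2 + 55·1 + 400·1 + 166·2 + 214·3 + 112·3 + 185·1 = 2106
Kwame has the highest Borda score (2993).

Kwame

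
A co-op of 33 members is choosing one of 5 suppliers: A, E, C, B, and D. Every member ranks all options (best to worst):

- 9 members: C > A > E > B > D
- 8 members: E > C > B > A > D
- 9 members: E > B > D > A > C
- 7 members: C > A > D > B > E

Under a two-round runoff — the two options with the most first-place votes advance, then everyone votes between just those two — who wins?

E

Round 1 first-place votes: A 0, E 17, C 16, B 0, D 0.
E and C advance.
Runoff: E is preferred to C by 17 voters; C by 16.
E wins the runoff.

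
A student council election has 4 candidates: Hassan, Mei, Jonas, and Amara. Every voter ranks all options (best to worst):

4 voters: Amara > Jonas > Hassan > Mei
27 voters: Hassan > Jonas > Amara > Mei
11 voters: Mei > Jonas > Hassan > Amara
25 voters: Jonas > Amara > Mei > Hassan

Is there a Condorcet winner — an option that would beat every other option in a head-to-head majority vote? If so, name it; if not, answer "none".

Jonas

Jonas vs Hassan: 40–27 for Jonas.
Jonas vs Mei: 56–11 for Jonas.
Jonas vs Amara: 63–4 for Jonas.
Jonas beats every other option head-to-head.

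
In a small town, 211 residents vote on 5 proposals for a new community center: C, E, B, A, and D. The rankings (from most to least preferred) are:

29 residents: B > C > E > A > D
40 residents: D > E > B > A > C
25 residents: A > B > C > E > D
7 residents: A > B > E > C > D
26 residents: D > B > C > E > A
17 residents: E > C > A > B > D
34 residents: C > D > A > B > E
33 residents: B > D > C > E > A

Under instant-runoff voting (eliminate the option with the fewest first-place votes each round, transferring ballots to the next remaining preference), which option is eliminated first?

E

Round 1: C 34, E 17, B 62, A 32, D 66. Eliminate E.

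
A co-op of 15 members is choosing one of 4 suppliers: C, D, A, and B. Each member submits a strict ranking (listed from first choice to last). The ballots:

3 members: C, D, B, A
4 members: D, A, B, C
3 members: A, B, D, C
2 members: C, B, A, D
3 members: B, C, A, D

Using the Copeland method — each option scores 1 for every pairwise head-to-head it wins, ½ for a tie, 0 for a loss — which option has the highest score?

C: beats D and A; loses to B → score 2.
D: loses to C, A, and B → score 0.
A: beats D; loses to C and B → score 1.
B: beats C, D, and A → score 3.
B has the best pairwise record.

B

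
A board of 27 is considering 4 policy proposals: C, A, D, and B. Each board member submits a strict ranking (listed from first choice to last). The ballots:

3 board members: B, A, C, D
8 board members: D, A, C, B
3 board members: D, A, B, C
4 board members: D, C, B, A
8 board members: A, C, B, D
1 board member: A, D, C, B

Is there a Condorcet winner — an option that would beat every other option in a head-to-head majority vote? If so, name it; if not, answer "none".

D vs C: 16–11 for D.
D vs A: 15–12 for D.
D vs B: 16–11 for D.
D beats every other option head-to-head.

D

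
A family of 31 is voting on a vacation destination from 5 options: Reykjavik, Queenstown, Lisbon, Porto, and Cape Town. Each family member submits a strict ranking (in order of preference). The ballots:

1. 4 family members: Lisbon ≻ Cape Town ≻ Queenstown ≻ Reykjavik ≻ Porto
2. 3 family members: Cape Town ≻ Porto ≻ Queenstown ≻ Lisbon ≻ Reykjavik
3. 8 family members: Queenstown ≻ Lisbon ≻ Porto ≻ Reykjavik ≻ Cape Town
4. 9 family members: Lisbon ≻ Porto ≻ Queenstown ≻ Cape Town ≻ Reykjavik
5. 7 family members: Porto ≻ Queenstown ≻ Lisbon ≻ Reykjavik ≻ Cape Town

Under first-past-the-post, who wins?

First-place votes: Reykjavik 0, Queenstown 8, Lisbon 13, Porto 7, Cape Town 3.
Lisbon has the most first-place votes.

Lisbon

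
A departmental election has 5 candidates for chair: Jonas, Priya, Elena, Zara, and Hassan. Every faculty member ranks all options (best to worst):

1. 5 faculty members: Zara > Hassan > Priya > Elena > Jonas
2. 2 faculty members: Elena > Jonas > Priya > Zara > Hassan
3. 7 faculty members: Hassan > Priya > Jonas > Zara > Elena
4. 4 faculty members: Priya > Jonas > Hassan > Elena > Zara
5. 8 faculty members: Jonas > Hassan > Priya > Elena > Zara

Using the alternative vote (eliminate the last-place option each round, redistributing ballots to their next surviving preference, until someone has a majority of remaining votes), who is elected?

Round 1: Jonas 8, Priya 4, Elena 2, Zara 5, Hassan 7. Eliminate Elena.
Round 2: Jonas 10, Priya 4, Zara 5, Hassan 7. Eliminate Priya.
Round 3: Jonas 14, Zara 5, Hassan 7. Jonas has a majority.

Jonas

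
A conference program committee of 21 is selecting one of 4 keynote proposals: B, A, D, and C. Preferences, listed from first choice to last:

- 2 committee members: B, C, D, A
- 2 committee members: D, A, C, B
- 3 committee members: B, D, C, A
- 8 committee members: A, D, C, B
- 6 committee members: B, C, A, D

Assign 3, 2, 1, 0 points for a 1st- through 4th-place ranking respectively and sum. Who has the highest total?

A

B: 2·3 + 2·0 + 3·3 + 8·0 + 6·3 = 33
A: 2·0 + 2·2 + 3·0 + 8·3 + 6·1 = 34
D: 2·1 + 2·3 + 3·2 + 8·2 + 6·0 = 30
C: 2·2 + 2·1 + 3·1 + 8·1 + 6·2 = 29
A has the highest Borda score (34).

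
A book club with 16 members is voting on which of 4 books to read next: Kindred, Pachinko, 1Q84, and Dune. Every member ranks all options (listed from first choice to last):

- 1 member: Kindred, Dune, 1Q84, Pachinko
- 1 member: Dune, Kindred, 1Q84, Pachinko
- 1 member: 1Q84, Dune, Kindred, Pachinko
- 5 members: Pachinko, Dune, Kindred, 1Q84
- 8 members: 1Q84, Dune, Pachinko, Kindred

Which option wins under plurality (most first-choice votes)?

First-place votes: Kindred 1, Pachinko 5, 1Q84 9, Dune 1.
1Q84 has the most first-place votes.

1Q84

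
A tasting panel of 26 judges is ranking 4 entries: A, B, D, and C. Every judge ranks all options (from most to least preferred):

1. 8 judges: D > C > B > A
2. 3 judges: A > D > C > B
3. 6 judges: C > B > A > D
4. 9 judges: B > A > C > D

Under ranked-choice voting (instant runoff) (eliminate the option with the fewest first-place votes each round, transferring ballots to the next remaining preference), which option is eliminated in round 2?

C

Round 1: A 3, B 9, D 8, C 6. Eliminate A.
Round 2: B 9, D 11, C 6. Eliminate C.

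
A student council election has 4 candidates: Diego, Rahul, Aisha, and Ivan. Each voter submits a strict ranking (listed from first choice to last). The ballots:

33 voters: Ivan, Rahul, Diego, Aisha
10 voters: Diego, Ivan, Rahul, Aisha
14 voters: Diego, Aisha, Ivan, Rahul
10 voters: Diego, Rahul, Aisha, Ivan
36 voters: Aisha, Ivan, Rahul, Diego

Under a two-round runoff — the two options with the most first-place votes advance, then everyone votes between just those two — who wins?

Round 1 first-place votes: Diego 34, Rahul 0, Aisha 36, Ivan 33.
Aisha and Diego advance.
Runoff: Aisha is preferred to Diego by 36 voters; Diego by 67.
Diego wins the runoff.

Diego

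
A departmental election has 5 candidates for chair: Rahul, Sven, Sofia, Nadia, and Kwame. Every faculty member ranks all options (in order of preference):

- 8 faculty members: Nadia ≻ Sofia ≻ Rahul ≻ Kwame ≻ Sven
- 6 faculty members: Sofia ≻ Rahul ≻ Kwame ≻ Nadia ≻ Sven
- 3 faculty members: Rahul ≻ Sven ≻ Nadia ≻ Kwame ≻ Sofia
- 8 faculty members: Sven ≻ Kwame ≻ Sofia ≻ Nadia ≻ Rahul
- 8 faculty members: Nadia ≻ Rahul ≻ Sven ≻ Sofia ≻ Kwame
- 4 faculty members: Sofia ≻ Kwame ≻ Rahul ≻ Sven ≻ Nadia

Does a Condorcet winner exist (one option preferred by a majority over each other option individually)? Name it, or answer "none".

Nadia vs Rahul: 24–13 for Nadia.
Nadia vs Sven: 22–15 for Nadia.
Nadia vs Sofia: 19–18 for Nadia.
Nadia vs Kwame: 19–18 for Nadia.
Nadia beats every other option head-to-head.

Nadia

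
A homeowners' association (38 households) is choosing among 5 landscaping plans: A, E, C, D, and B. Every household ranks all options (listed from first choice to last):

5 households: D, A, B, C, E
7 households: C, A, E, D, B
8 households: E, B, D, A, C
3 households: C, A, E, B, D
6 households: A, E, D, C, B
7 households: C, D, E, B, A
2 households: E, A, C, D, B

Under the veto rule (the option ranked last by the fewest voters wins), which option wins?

Last-place votes: A 7, E 5, C 8, D 3, B 15.
D is ranked last by the fewest voters, so D wins.

D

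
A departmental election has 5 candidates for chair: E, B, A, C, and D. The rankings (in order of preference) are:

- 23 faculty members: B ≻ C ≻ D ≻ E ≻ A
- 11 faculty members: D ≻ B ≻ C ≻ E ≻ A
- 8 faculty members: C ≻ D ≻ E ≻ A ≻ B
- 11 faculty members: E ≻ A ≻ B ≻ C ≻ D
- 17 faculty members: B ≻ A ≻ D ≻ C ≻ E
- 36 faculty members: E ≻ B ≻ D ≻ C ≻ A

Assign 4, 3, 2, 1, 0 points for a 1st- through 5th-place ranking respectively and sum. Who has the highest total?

E: 23·1 + 11·1 + 8·2 + 11·4 + 17·0 + 36·4 = 238
B: 23·4 + 11·3 + 8·0 + 11·2 + 17·4 + 36·3 = 323
A: 23·0 + 11·0 + 8·1 + 11·3 + 17·3 + 36·0 = 92
C: 23·3 + 11·2 + 8·4 + 11·1 + 17·1 + 36·1 = 187
D: 23·2 + 11·4 + 8·3 + 11·0 + 17·2 + 36·2 = 220
B has the highest Borda score (323).

B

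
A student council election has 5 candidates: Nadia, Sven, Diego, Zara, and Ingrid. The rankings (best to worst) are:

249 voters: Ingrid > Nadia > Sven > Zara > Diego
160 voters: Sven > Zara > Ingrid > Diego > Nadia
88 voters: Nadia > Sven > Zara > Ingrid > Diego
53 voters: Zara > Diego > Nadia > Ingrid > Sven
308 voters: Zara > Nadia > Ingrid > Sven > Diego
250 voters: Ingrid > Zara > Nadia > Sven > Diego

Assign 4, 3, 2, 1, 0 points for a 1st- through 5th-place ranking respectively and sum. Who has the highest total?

Nadia: 249·3 + 160·0 + 88·4 + 53·2 + 308·3 + 250·2 = 2629
Sven: 249·2 + 160·4 + 88·3 + 53·0 + 308·1 + 250·1 = 1960
Diego: 249·0 + 160·1 + 88·0 + 53·3 + 308·0 + 250·0 = 319
Zara: 249·1 + 160·3 + 88·2 + 53·4 + 308·4 + 250·3 = 3099
Ingrid: 249·4 + 160·2 + 88·1 + 53·1 + 308·2 + 250·4 = 3073
Zara has the highest Borda score (3099).

Zara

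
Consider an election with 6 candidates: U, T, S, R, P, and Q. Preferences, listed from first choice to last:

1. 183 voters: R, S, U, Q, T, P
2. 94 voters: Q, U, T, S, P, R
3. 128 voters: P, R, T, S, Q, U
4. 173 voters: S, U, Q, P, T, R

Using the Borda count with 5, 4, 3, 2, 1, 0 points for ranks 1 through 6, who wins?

U: 183·3 + 94·4 + 128·0 + 173·4 = 1617
T: 183·1 + 94·3 + 128·3 + 173·1 = 1022
S: 183·4 + 94·2 + 128·2 + 173·5 = 2041
R: 183·5 + 94·0 + 128·4 + 173·0 = 1427
P: 183·0 + 94·1 + 128·5 + 173·2 = 1080
Q: 183·2 + 94·5 + 128·1 + 173·3 = 1483
S has the highest Borda score (2041).

S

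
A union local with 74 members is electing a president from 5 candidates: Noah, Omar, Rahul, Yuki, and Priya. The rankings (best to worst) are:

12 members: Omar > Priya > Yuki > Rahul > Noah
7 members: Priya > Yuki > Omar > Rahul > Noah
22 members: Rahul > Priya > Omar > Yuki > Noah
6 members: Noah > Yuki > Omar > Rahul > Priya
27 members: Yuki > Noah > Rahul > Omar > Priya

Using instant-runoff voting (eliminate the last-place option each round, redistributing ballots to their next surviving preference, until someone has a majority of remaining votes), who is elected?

Yuki

Round 1: Noah 6, Omar 12, Rahul 22, Yuki 27, Priya 7. Eliminate Noah.
Round 2: Omar 12, Rahul 22, Yuki 33, Priya 7. Eliminate Priya.
Round 3: Omar 12, Rahul 22, Yuki 40. Yuki has a majority.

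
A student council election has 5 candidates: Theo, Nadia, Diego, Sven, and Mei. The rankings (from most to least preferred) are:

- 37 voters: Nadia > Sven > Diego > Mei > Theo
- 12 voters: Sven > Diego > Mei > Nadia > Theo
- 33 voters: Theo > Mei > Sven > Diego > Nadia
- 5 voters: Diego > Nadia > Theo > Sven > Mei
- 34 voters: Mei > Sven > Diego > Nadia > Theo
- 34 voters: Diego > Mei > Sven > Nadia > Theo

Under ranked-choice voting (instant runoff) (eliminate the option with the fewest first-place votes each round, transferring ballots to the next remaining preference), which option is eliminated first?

Sven

Round 1: Theo 33, Nadia 37, Diego 39, Sven 12, Mei 34. Eliminate Sven.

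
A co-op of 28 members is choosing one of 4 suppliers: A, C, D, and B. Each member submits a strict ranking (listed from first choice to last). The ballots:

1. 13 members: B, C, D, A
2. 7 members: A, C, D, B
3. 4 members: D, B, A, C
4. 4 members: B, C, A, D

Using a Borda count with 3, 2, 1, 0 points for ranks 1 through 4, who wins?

A: 13·0 + 7·3 + 4·1 + 4·1 = 29
C: 13·2 + 7·2 + 4·0 + 4·2 = 48
D: 13·1 + 7·1 + 4·3 + 4·0 = 32
B: 13·3 + 7·0 + 4·2 + 4·3 = 59
B has the highest Borda score (59).

B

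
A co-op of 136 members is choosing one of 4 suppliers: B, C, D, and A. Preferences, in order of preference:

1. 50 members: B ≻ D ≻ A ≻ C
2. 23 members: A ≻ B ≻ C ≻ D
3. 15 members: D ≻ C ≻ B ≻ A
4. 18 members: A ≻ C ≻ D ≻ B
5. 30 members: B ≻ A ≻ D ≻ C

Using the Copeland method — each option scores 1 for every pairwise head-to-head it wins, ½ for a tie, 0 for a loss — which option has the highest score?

B

B: beats C, D, and A → score 3.
C: loses to B, D, and A → score 0.
D: beats C; loses to B and A → score 1.
A: beats C and D; loses to B → score 2.
B has the best pairwise record.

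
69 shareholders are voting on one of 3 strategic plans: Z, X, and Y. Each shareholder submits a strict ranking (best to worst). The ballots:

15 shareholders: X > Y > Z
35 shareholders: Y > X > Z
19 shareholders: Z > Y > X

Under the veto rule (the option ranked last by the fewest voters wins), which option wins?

Y

Last-place votes: Z 50, X 19, Y 0.
Y is ranked last by the fewest voters, so Y wins.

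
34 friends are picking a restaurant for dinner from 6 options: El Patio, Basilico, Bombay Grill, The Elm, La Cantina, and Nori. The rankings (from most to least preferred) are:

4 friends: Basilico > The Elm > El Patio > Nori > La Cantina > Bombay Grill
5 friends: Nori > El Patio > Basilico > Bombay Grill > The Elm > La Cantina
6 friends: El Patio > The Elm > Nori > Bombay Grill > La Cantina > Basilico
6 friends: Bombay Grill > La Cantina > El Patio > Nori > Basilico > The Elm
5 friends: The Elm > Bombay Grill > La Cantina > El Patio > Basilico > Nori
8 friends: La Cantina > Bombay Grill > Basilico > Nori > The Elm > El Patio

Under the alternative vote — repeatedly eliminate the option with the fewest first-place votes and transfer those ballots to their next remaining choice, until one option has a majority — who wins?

Round 1: El Patio 6, Basilico 4, Bombay Grill 6, The Elm 5, La Cantina 8, Nori 5. Eliminate Basilico.
Round 2: El Patio 6, Bombay Grill 6, The Elm 9, La Cantina 8, Nori 5. Eliminate Nori.
Round 3: El Patio 11, Bombay Grill 6, The Elm 9, La Cantina 8. Eliminate Bombay Grill.
Round 4: El Patio 11, The Elm 9, La Cantina 14. Eliminate The Elm.
Round 5: El Patio 15, La Cantina 19. La Cantina has a majority.

La Cantina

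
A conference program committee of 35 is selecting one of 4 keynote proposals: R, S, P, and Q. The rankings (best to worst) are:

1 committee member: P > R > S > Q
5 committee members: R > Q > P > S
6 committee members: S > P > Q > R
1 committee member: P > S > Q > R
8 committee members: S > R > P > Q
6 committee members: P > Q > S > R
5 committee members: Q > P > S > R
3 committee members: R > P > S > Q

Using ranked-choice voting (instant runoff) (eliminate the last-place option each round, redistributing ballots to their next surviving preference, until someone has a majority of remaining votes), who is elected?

Round 1: R 8, S 14, P 8, Q 5. Eliminate Q.
Round 2: R 8, S 14, P 13. Eliminate R.
Round 3: S 14, P 21. P has a majority.

P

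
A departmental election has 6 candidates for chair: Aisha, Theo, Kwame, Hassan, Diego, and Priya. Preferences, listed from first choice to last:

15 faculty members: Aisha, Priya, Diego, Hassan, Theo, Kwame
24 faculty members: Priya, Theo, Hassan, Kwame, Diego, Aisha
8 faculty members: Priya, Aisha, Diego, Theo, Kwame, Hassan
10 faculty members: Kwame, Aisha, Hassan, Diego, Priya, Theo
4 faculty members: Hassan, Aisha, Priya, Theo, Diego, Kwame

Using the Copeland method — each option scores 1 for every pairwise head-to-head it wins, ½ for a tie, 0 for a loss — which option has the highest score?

Priya

Aisha: beats Theo, Hassan, and Diego; loses to Kwame and Priya → score 3.
Theo: beats Kwame and Hassan; loses to Aisha, Diego, and Priya → score 2.
Kwame: beats Aisha and Diego; loses to Theo, Hassan, and Priya → score 2.
Hassan: beats Kwame and Diego; loses to Aisha, Theo, and Priya → score 2.
Diego: beats Theo; loses to Aisha, Kwame, Hassan, and Priya → score 1.
Priya: beats Aisha, Theo, Kwame, Hassan, and Diego → score 5.
Priya has the best pairwise record.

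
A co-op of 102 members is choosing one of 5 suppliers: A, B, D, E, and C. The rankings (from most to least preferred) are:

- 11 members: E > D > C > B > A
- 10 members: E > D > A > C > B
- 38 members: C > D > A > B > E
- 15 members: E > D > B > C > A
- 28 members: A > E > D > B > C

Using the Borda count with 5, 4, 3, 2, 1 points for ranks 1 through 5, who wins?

D

A: 11·1 + 10·3 + 38·3 + 15·1 + 28·5 = 310
B: 11·2 + 10·1 + 38·2 + 15·3 + 28·2 = 209
D: 11·4 + 10·4 + 38·4 + 15·4 + 28·3 = 380
E: 11·5 + 10·5 + 38·1 + 15·5 + 28·4 = 330
C: 11·3 + 10·2 + 38·5 + 15·2 + 28·1 = 301
D has the highest Borda score (380).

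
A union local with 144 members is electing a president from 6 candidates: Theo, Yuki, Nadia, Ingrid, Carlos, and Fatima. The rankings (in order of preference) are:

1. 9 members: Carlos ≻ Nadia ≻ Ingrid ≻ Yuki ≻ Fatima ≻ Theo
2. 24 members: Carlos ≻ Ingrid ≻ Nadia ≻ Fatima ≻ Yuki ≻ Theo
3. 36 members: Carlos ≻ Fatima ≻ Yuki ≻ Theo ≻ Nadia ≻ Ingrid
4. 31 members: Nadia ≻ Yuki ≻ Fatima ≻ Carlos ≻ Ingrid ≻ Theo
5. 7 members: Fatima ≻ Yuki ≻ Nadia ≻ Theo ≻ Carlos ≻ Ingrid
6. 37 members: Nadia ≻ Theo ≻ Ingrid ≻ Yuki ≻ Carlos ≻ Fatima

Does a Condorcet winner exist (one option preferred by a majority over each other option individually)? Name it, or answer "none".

Nadia vs Theo: 108–36 for Nadia.
Nadia vs Yuki: 101–43 for Nadia.
Nadia vs Ingrid: 120–24 for Nadia.
Nadia vs Carlos: 75–69 for Nadia.
Nadia vs Fatima: 101–43 for Nadia.
Nadia beats every other option head-to-head.

Nadia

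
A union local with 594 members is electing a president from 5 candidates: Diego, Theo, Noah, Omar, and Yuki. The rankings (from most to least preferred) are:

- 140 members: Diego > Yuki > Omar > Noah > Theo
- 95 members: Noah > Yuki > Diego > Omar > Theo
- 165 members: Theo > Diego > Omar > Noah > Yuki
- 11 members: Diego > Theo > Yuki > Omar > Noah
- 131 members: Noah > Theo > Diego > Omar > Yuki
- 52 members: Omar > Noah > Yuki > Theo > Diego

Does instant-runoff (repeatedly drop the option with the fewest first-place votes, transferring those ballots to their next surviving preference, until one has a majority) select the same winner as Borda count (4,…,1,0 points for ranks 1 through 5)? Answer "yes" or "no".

no

Instant-runoff — R1 Diego 151, Theo 165, Noah 226, Omar 52, Yuki 0 (Yuki out); R2 Diego 151, Theo 165, Noah 226, Omar 52 (Omar out); R3 Diego 151, Theo 165, Noah 278 (Diego out); R4 Theo 176, Noah 418 (Noah winner). Winner: Noah.
Borda — scores: Diego 1551, Theo 1138, Noah 1365, Omar 1055, Yuki 831. Winner: Diego.
The two methods disagree.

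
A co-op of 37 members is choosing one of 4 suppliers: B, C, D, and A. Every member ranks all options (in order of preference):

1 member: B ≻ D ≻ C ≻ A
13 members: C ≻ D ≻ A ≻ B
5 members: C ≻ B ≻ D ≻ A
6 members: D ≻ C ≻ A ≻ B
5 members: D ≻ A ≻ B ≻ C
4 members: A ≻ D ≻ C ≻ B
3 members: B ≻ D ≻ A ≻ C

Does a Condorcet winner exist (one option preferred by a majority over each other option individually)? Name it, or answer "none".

D vs B: 28–9 for D.
D vs C: 19–18 for D.
D vs A: 33–4 for D.
D beats every other option head-to-head.

D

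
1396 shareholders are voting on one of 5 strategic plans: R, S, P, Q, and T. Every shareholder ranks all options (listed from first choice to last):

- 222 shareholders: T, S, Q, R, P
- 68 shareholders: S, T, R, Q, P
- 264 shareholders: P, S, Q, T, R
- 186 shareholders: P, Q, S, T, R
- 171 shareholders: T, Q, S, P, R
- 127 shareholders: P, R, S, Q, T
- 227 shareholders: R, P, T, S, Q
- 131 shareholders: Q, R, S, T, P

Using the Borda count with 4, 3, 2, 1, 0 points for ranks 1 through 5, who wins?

S

R: 222·1 + 68·2 + 264·0 + 186·0 + 171·0 + 127·3 + 227·4 + 131·3 = 2040
S: 222·3 + 68·4 + 264·3 + 186·2 + 171·2 + 127·2 + 227·1 + 131·2 = 3187
P: 222·0 + 68·0 + 264·4 + 186·4 + 171·1 + 127·4 + 227·3 + 131·0 = 3160
Q: 222·2 + 68·1 + 264·2 + 186·3 + 171·3 + 127·1 + 227·0 + 131·4 = 2762
T: 222·4 + 68·3 + 264·1 + 186·1 + 171·4 + 127·0 + 227·2 + 131·1 = 2811
S has the highest Borda score (3187).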